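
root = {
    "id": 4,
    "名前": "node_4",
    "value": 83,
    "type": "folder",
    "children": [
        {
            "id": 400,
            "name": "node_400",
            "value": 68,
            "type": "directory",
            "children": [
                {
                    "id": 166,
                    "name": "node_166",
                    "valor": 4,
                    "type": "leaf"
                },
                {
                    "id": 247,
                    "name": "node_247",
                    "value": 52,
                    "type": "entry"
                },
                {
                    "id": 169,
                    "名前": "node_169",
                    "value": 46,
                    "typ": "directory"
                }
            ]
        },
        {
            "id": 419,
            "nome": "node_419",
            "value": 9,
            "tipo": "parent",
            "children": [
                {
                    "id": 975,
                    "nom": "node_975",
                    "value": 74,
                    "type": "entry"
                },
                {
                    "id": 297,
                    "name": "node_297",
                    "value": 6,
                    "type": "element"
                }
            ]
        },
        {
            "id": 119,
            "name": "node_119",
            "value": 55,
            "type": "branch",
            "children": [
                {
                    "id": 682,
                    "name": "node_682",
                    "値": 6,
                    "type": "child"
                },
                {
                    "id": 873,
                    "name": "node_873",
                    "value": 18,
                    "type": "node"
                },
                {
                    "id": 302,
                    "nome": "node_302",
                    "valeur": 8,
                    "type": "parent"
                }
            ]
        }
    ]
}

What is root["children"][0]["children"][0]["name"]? "node_166"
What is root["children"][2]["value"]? 55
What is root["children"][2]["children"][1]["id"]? 873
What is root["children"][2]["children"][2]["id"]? 302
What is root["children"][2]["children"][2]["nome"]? "node_302"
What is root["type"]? "folder"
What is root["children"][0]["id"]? 400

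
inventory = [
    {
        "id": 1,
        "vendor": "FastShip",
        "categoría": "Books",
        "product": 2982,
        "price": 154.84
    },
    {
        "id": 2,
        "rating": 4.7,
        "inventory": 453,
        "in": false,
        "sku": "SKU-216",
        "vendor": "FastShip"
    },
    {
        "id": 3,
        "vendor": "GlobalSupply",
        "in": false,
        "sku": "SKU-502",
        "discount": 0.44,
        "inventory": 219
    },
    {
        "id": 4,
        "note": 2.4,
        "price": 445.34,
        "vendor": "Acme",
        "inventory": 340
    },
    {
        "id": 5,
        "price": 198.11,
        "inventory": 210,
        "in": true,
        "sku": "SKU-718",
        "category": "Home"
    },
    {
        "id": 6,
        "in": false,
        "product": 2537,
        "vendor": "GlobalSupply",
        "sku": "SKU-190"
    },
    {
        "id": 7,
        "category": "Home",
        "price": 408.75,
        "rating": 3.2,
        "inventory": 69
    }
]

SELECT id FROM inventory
[1, 2, 3, 4, 5, 6, 7]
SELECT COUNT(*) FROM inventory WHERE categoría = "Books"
1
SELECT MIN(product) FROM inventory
2537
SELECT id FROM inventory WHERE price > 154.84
[4, 5, 7]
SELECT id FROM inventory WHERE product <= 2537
[6]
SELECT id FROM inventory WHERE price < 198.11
[1]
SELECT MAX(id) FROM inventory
7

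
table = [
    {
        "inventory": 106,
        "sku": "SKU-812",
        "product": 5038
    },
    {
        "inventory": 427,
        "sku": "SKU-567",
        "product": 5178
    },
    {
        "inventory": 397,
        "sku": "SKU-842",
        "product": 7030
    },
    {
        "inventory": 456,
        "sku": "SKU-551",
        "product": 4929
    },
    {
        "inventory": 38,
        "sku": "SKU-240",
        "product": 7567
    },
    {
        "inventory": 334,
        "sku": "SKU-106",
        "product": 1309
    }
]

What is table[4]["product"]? 7567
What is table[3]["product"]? 4929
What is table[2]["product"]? 7030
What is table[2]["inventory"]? 397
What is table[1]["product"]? 5178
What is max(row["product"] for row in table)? 7567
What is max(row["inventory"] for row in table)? 456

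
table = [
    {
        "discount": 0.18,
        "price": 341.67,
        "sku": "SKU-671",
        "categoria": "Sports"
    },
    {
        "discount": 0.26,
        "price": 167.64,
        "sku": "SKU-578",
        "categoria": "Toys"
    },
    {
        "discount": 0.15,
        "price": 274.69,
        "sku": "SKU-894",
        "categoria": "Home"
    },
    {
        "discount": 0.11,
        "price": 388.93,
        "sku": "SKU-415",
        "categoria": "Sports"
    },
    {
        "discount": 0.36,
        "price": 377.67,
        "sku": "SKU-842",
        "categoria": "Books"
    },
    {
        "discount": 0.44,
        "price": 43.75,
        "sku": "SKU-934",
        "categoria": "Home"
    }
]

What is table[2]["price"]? 274.69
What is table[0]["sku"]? "SKU-671"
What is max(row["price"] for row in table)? 388.93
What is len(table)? 6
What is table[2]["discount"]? 0.15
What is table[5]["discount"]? 0.44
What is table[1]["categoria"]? "Toys"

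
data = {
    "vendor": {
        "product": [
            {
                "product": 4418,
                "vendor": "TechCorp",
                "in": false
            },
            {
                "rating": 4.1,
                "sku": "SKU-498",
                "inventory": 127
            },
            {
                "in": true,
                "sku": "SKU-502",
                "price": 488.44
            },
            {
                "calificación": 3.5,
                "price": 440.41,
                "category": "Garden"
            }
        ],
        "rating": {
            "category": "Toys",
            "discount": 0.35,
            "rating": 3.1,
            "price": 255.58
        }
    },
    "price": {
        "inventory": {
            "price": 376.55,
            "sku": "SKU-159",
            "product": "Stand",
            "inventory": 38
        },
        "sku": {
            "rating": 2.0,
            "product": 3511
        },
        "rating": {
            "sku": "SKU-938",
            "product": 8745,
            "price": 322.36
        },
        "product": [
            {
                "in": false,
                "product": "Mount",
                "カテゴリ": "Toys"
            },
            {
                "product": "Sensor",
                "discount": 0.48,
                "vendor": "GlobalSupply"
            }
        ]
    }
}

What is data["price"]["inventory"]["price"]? 376.55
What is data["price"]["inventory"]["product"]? "Stand"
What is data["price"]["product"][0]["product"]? "Mount"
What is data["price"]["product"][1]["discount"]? 0.48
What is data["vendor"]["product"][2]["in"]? True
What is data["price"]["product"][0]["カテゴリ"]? "Toys"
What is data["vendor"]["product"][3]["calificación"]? 3.5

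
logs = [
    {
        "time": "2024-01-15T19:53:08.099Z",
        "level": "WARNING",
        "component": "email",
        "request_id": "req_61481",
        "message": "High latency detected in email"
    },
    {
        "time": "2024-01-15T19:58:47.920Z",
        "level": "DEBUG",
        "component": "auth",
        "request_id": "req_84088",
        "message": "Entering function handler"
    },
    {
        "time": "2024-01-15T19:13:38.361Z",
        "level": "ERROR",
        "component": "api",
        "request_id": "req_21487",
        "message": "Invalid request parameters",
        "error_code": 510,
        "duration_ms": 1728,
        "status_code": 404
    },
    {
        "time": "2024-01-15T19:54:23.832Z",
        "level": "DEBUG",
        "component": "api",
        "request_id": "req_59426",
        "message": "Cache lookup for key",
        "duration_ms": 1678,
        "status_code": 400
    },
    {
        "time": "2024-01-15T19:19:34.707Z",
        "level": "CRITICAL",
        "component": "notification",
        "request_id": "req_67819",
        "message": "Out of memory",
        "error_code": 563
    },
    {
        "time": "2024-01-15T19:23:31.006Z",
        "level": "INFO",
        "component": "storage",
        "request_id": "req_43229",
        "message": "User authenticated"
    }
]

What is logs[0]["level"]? "WARNING"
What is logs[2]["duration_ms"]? 1728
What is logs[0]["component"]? "email"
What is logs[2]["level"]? "ERROR"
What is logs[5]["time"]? "2024-01-15T19:23:31.006Z"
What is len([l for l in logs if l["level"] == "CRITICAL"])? 1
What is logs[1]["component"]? "auth"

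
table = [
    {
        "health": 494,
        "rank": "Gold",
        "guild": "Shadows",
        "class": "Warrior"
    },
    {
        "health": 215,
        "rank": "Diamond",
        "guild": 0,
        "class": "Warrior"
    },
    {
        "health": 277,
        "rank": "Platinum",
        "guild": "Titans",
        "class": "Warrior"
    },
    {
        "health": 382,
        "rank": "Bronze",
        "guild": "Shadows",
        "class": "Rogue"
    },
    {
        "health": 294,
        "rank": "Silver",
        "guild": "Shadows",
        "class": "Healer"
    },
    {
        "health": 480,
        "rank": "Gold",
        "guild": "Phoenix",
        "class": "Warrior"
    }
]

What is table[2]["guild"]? "Titans"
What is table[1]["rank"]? "Diamond"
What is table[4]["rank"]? "Silver"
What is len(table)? 6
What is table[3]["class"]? "Rogue"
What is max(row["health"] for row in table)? 494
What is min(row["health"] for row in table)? 215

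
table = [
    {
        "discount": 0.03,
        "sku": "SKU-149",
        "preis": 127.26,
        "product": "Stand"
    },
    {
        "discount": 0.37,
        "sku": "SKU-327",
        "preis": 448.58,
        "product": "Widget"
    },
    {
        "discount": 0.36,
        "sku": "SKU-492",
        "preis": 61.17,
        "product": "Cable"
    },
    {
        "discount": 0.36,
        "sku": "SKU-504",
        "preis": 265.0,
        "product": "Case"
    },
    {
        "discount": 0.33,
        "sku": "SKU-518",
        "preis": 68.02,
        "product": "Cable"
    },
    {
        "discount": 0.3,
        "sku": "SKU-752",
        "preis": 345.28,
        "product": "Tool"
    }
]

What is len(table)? 6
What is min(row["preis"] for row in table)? 61.17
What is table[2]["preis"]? 61.17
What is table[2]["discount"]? 0.36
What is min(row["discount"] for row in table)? 0.03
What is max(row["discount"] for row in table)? 0.37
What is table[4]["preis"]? 68.02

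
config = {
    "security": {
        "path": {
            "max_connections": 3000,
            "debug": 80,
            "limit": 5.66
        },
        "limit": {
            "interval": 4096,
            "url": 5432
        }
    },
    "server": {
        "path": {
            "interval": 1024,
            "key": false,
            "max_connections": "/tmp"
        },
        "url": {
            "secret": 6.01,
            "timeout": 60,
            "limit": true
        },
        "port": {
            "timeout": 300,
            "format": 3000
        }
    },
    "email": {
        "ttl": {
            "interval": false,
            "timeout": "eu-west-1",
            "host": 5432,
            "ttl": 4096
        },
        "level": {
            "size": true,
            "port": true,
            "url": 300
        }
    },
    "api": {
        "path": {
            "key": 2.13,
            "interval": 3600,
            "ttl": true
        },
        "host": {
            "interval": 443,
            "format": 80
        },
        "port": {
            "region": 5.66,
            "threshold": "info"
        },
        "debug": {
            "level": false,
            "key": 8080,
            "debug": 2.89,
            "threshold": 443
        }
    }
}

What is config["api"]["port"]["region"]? 5.66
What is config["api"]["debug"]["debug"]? 2.89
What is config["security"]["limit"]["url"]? 5432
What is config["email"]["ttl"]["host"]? 5432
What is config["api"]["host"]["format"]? 80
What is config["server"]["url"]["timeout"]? 60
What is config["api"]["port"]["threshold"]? "info"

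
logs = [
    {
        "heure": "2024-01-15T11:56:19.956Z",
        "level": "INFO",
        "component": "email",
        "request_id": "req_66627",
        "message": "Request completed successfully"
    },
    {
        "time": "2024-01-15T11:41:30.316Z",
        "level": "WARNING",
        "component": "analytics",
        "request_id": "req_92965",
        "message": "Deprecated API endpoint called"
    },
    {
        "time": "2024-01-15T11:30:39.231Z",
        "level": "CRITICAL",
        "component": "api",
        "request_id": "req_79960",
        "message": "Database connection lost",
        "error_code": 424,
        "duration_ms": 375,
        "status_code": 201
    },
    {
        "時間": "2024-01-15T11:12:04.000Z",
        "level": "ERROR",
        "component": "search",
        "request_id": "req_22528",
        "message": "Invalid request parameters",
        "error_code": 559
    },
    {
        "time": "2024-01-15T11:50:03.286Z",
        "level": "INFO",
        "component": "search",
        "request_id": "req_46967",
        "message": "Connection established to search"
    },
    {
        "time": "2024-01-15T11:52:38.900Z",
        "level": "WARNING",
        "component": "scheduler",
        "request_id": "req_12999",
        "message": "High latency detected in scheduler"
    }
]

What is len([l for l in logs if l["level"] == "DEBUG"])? 0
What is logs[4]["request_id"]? "req_46967"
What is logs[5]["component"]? "scheduler"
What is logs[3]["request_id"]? "req_22528"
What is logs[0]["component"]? "email"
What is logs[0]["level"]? "INFO"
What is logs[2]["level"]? "CRITICAL"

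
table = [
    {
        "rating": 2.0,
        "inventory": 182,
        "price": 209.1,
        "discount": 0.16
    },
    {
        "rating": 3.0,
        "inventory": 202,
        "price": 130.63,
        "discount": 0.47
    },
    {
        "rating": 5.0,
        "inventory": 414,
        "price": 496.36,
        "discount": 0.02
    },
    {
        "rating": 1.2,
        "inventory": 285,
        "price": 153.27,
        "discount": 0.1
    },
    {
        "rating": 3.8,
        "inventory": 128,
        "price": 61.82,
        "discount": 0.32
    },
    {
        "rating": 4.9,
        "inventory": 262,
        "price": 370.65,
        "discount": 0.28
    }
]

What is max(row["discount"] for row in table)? 0.47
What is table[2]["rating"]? 5.0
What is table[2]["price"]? 496.36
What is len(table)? 6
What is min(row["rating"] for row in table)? 1.2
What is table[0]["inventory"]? 182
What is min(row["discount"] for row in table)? 0.02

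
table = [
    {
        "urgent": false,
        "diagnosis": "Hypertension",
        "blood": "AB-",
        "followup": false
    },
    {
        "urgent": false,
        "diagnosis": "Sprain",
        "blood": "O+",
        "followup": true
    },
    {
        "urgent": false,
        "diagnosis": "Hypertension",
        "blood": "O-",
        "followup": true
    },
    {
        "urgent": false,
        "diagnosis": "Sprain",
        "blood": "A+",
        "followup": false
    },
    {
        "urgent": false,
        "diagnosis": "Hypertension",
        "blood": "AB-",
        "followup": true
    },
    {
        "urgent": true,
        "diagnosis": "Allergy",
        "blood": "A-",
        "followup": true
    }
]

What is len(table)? 6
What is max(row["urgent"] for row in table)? True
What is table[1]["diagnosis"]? "Sprain"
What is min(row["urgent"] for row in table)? False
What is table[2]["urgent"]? False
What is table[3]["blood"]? "A+"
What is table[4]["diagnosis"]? "Hypertension"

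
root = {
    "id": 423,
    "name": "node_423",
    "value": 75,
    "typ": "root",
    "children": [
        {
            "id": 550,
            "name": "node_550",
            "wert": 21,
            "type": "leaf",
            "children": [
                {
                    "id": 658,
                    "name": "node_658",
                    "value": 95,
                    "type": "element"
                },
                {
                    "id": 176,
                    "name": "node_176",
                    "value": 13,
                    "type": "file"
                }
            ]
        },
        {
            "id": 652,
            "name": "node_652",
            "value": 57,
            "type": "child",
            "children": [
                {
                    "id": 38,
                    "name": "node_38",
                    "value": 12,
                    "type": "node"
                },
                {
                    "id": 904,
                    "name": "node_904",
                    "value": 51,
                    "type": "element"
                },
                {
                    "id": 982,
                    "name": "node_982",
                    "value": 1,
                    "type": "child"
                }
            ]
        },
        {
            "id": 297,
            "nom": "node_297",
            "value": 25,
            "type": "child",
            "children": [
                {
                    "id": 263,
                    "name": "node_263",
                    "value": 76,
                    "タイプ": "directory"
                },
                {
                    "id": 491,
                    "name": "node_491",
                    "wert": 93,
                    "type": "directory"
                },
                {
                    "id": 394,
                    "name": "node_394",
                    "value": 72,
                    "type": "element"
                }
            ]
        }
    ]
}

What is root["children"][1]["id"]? 652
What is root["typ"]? "root"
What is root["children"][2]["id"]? 297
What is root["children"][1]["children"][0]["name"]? "node_38"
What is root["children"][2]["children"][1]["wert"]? 93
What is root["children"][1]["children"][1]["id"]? 904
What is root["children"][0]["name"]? "node_550"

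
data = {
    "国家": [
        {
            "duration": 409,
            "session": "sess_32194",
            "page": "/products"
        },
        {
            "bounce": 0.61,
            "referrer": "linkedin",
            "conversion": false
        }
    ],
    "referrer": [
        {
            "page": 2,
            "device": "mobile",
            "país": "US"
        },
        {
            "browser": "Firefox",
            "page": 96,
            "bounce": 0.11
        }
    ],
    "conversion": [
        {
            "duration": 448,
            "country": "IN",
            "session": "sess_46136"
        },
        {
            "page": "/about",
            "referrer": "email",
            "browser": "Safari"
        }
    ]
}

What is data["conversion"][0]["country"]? "IN"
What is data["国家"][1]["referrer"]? "linkedin"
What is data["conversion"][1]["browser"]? "Safari"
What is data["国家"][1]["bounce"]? 0.61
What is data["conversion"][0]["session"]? "sess_46136"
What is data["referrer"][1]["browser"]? "Firefox"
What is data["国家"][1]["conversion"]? False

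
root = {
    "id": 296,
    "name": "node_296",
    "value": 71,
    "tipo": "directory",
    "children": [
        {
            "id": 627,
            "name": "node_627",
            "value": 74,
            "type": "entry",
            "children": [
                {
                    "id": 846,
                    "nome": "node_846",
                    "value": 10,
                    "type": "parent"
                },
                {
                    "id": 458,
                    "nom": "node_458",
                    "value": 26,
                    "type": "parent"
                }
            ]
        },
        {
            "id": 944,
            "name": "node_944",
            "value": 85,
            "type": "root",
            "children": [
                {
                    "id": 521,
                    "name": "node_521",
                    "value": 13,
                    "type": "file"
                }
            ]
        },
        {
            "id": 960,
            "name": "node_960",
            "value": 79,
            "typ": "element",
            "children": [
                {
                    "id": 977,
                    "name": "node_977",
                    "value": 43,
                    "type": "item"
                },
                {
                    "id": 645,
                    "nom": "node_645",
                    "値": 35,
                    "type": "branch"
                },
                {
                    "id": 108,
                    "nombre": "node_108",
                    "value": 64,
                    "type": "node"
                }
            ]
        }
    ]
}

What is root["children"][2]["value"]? 79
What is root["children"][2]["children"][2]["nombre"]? "node_108"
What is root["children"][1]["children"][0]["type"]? "file"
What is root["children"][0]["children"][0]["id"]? 846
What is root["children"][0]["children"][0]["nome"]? "node_846"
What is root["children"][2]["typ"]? "element"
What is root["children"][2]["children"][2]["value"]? 64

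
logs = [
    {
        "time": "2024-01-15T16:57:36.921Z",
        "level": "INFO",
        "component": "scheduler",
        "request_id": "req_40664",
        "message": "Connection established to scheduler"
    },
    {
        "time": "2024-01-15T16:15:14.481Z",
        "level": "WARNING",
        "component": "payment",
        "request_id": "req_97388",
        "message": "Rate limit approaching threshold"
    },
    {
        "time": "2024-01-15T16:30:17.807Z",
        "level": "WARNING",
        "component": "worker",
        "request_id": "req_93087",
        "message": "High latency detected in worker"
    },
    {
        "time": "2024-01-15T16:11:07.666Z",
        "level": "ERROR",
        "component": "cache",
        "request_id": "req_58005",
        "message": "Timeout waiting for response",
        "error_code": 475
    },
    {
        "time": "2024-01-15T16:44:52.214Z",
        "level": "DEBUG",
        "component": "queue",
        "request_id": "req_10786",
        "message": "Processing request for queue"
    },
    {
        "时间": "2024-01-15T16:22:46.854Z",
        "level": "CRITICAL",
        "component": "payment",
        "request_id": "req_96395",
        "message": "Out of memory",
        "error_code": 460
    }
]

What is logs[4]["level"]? "DEBUG"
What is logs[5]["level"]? "CRITICAL"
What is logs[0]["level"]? "INFO"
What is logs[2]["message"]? "High latency detected in worker"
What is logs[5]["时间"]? "2024-01-15T16:22:46.854Z"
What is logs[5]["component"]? "payment"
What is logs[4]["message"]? "Processing request for queue"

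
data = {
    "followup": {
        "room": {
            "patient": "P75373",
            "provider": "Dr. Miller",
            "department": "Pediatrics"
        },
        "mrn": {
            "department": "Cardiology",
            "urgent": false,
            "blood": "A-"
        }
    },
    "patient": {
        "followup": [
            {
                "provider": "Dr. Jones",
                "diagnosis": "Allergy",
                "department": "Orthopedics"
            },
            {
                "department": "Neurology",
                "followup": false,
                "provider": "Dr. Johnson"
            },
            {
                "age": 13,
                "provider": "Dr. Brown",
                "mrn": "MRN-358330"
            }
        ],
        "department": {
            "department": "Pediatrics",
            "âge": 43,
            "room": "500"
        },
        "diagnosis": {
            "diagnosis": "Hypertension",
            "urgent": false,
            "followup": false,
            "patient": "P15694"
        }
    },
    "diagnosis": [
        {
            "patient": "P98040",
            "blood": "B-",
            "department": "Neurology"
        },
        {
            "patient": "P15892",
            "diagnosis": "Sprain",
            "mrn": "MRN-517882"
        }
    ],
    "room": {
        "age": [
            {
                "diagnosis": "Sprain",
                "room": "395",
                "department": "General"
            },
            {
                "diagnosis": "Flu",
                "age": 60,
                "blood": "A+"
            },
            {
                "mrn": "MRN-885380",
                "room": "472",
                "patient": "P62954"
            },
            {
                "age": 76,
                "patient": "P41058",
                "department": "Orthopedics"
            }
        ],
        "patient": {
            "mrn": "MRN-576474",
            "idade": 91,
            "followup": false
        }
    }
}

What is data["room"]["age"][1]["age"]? 60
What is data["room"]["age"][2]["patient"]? "P62954"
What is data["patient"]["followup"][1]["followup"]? False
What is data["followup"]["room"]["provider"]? "Dr. Miller"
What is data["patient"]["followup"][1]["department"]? "Neurology"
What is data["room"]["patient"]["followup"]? False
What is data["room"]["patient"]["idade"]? 91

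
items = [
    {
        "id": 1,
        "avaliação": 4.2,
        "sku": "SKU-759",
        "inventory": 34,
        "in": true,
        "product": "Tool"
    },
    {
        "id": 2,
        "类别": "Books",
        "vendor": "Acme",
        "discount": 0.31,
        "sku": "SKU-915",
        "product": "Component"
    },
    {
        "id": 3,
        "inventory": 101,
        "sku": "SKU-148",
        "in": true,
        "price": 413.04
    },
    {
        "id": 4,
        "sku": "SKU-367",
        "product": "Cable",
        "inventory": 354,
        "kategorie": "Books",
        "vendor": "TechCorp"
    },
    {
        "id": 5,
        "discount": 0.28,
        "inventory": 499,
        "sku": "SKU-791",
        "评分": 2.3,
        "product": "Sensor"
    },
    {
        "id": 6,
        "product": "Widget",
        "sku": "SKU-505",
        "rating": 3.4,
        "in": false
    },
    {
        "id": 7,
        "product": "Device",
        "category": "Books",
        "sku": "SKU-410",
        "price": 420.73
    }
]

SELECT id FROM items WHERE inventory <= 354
[1, 3, 4]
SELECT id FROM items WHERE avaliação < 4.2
[]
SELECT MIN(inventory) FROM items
34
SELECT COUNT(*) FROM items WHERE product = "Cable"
1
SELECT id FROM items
[1, 2, 3, 4, 5, 6, 7]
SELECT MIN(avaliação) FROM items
4.2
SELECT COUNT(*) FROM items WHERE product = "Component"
1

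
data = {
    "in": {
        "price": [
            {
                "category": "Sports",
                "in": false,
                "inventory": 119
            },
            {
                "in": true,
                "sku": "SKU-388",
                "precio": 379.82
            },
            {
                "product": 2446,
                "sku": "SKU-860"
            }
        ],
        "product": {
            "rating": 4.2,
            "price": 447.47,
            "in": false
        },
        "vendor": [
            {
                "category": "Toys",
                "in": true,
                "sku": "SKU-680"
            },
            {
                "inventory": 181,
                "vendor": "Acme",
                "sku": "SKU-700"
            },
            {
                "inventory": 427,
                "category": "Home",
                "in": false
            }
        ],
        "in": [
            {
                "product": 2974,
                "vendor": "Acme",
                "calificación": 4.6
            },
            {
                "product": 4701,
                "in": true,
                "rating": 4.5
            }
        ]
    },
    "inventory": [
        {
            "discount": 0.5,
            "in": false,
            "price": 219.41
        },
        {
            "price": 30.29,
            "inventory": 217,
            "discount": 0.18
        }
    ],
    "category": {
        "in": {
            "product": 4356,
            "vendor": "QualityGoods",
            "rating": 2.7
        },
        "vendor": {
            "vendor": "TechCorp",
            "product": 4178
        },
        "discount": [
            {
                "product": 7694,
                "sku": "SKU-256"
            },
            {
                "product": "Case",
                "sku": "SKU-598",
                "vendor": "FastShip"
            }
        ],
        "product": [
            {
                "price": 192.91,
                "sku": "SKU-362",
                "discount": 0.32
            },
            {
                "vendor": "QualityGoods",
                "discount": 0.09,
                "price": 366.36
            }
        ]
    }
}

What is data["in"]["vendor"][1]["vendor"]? "Acme"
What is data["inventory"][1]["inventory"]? 217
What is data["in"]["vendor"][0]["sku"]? "SKU-680"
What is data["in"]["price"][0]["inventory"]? 119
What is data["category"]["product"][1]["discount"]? 0.09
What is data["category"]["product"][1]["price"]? 366.36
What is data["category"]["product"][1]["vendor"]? "QualityGoods"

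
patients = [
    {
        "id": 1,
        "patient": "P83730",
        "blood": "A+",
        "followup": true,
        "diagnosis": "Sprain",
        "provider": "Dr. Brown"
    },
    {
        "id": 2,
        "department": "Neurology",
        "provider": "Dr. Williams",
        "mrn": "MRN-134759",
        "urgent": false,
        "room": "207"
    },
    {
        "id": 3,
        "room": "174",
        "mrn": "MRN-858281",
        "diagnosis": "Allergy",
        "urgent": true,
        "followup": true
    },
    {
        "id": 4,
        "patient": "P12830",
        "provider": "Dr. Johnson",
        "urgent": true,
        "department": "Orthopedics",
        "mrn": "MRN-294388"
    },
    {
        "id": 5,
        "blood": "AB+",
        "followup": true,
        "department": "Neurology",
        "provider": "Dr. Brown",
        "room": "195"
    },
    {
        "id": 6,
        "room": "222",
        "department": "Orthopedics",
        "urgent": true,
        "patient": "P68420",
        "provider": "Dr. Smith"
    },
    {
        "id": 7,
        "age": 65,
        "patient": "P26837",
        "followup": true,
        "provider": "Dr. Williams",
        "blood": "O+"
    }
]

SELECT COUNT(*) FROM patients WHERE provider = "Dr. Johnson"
1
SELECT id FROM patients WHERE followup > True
[]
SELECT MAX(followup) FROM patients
True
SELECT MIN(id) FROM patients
1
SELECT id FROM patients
[1, 2, 3, 4, 5, 6, 7]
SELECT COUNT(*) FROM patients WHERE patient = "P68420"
1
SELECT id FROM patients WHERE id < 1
[]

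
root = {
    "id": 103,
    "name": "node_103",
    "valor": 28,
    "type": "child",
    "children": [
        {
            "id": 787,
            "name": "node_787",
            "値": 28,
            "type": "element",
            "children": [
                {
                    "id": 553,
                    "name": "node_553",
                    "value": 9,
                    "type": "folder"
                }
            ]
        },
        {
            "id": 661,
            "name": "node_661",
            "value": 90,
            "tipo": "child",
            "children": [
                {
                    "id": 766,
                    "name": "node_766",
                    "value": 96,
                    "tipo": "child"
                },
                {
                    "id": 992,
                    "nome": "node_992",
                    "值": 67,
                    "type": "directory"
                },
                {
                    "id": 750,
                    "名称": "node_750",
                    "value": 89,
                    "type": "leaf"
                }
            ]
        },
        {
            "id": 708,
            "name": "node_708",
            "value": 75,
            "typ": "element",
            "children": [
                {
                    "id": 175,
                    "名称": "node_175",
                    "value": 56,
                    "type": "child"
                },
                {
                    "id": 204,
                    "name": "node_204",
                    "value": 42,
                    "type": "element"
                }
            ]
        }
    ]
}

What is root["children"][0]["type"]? "element"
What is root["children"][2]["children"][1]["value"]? 42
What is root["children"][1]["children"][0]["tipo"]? "child"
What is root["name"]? "node_103"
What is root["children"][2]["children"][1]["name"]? "node_204"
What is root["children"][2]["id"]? 708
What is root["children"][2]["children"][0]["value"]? 56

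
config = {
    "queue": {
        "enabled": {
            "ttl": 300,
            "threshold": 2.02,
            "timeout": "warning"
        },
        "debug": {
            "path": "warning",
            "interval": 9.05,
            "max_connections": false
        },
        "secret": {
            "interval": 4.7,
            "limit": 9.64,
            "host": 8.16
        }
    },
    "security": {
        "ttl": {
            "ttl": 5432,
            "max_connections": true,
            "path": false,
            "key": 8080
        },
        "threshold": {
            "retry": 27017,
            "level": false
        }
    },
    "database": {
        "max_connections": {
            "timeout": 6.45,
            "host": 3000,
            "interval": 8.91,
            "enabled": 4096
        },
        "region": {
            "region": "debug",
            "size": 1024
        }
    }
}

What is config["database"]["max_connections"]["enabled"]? 4096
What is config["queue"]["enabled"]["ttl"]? 300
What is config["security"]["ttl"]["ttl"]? 5432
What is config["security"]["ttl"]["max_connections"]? True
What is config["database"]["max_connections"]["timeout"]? 6.45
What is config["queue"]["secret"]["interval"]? 4.7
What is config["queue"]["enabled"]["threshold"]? 2.02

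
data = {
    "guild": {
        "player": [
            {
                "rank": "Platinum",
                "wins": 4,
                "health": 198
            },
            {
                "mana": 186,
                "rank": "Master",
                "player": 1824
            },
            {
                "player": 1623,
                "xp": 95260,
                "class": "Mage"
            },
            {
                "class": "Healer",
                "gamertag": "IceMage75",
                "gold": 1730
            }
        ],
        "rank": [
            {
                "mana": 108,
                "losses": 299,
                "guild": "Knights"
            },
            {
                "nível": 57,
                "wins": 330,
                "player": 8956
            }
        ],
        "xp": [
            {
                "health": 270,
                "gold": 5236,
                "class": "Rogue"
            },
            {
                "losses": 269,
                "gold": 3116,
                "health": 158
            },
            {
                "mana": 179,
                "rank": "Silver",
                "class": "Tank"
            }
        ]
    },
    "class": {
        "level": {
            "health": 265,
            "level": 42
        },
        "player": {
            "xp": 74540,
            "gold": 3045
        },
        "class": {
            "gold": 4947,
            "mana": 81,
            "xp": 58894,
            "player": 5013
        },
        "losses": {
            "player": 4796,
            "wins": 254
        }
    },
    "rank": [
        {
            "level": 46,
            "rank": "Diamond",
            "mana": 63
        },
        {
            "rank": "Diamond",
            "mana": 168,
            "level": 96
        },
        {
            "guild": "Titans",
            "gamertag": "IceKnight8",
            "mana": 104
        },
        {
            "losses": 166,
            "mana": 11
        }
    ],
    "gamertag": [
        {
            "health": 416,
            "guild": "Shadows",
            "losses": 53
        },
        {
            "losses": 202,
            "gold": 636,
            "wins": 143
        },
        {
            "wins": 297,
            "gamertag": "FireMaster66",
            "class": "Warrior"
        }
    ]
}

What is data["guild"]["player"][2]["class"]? "Mage"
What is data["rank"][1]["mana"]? 168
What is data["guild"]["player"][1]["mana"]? 186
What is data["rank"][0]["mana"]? 63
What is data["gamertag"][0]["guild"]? "Shadows"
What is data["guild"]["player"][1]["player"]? 1824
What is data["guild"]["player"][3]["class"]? "Healer"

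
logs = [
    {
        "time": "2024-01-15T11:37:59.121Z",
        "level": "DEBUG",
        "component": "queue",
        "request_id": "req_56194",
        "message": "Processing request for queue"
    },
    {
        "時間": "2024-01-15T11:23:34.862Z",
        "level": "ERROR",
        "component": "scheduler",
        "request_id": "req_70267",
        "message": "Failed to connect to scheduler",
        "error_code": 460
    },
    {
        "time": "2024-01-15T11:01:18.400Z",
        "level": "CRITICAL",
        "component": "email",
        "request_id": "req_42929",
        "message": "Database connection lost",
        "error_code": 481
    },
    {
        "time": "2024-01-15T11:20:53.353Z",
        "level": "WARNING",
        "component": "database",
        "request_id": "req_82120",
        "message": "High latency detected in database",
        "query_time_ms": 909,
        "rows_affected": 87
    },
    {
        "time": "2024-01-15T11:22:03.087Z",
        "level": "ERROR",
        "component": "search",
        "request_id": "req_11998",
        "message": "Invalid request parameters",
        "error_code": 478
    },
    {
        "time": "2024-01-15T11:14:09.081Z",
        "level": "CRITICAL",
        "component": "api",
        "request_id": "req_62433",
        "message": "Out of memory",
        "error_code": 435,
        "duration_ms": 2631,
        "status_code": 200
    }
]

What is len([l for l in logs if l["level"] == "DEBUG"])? 1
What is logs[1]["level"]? "ERROR"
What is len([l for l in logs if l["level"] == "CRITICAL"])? 2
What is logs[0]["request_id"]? "req_56194"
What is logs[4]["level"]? "ERROR"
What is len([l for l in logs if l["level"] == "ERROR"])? 2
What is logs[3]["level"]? "WARNING"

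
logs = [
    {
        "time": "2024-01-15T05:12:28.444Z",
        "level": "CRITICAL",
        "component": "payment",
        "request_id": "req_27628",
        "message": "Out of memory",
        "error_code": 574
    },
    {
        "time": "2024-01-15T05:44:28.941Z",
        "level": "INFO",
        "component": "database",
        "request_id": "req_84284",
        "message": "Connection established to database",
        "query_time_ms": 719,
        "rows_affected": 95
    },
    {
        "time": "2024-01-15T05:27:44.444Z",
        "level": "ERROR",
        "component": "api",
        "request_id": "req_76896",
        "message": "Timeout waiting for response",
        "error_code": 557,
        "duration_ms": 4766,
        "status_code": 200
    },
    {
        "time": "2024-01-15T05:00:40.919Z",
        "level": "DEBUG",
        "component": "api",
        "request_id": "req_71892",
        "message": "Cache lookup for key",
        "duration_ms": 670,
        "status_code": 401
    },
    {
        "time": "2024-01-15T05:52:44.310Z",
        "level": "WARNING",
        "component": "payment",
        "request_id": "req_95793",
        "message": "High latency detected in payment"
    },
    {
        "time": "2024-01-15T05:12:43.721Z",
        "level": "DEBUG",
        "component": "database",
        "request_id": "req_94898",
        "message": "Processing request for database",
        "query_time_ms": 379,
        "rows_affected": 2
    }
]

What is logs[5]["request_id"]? "req_94898"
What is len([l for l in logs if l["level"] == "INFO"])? 1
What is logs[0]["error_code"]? 574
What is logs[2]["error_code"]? 557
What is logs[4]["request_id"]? "req_95793"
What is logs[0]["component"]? "payment"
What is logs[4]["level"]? "WARNING"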